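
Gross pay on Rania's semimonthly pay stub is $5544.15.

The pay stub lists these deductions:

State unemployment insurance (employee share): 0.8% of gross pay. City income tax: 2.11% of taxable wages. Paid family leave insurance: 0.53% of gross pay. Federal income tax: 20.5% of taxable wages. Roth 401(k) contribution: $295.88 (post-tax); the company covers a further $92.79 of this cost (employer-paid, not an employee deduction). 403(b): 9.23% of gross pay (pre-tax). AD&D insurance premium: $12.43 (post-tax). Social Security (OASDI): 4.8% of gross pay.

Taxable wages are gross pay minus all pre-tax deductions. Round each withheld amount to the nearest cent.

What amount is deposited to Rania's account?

$3246.43

403(b): $5544.15 × 0.0923 = $511.73
Taxable wages = $5544.15 − $511.73 = $5032.42
Federal income tax: $5032.42 × 0.205 = $1031.65
City income tax: $5032.42 × 0.0211 = $106.18
Paid family leave insurance: $5544.15 × 0.0053 = $29.38
State unemployment insurance (employee share): $5544.15 × 0.008 = $44.35
Social Security (OASDI): $5544.15 × 0.048 = $266.12
AD&D insurance premium: $12.43
Roth 401(k) contribution: $295.88
(Employer's $92.79 toward Roth 401(k) contribution is not withheld from the employee.)
Total deductions = $511.73 + $1031.65 + $106.18 + $29.38 + $44.35 + $266.12 + $12.43 + $295.88 = $2297.72
Net pay = $5544.15 − $2297.72 = $3246.43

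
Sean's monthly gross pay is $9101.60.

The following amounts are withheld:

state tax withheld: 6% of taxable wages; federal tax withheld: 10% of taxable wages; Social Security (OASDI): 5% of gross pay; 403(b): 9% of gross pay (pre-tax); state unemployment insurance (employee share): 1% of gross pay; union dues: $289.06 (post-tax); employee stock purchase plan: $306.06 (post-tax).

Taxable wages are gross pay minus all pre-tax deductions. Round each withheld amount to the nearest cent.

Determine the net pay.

$5816.04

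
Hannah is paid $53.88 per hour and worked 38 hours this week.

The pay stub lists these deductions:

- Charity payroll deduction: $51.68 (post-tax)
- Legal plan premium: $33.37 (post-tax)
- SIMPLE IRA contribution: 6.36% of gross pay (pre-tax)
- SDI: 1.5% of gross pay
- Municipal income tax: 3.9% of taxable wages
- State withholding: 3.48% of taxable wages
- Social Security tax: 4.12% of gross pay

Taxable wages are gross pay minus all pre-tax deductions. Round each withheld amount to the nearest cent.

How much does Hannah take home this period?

$1,575.62

Gross pay: 38 × $53.88 = $2,047.44
SIMPLE IRA contribution: $2,047.44 × 0.0636 = $130.22
Taxable wages = $2,047.44 − $130.22 = $1,917.22
State withholding: $1,917.22 × 0.0348 = $66.72
Municipal income tax: $1,917.22 × 0.039 = $74.77
Social Security tax: $2,047.44 × 0.0412 = $84.35
SDI: $2,047.44 × 0.015 = $30.71
Charity payroll deduction: $51.68
Legal plan premium: $33.37
Total deductions = $130.22 + $66.72 + $74.77 + $84.35 + $30.71 + $51.68 + $33.37 = $471.82
Net pay = $2,047.44 − $471.82 = $1,575.62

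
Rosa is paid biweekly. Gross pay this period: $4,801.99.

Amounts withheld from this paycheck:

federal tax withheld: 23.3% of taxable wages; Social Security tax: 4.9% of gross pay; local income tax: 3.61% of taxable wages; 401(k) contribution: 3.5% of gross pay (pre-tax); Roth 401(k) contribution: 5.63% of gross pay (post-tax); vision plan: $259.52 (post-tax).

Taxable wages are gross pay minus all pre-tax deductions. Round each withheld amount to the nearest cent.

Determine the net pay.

$2,621.77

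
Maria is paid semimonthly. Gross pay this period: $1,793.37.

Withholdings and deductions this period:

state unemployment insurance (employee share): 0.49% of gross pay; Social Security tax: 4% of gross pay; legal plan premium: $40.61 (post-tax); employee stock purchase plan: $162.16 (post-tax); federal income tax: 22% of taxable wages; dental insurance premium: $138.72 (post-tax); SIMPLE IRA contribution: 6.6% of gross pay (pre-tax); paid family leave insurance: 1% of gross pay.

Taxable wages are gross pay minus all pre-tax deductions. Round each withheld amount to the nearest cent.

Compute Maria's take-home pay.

SIMPLE IRA contribution: $1,793.37 × 0.066 = $118.36
Taxable wages = $1,793.37 − $118.36 = $1,675.01
Federal income tax: $1,675.01 × 0.22 = $368.50
Paid family leave insurance: $1,793.37 × 0.01 = $17.93
State unemployment insurance (employee share): $1,793.37 × 0.0049 = $8.79
Social Security tax: $1,793.37 × 0.04 = $71.73
Employee stock purchase plan: $162.16
Legal plan premium: $40.61
Dental insurance premium: $138.72
Total deductions = $118.36 + $368.50 + $17.93 + $8.79 + $71.73 + $162.16 + $40.61 + $138.72 = $926.80
Net pay = $1,793.37 − $926.80 = $866.57

$866.57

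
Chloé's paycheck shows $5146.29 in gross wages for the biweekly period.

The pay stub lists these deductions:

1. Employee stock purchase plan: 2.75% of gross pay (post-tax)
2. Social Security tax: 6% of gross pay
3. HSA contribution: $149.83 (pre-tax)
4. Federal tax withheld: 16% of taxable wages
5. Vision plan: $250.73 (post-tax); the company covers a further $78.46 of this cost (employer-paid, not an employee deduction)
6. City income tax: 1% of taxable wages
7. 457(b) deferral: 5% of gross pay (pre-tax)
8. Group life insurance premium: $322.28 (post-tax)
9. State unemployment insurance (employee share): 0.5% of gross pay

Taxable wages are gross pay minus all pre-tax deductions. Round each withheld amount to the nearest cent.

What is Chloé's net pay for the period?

$2884.46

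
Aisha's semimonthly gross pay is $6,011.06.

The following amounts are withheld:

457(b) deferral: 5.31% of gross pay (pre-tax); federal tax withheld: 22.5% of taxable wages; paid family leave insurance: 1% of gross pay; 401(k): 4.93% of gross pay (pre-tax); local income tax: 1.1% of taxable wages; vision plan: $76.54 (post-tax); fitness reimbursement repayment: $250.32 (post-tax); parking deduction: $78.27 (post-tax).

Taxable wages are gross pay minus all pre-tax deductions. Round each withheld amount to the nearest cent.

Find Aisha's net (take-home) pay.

$3,656.94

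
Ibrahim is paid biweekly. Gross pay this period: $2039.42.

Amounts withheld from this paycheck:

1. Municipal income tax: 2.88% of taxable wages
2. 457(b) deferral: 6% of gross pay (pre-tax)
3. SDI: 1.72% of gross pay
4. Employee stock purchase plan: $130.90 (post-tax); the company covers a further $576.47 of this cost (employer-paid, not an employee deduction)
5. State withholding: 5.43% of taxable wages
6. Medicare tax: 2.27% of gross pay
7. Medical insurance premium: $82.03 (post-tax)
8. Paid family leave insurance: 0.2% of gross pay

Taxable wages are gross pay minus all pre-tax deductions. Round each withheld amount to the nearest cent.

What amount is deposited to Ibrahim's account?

457(b) deferral: $2039.42 × 0.06 = $122.37
Taxable wages = $2039.42 − $122.37 = $1917.05
State withholding: $1917.05 × 0.0543 = $104.10
Municipal income tax: $1917.05 × 0.0288 = $55.21
SDI: $2039.42 × 0.0172 = $35.08
Paid family leave insurance: $2039.42 × 0.002 = $4.08
Medicare tax: $2039.42 × 0.0227 = $46.29
Employee stock purchase plan: $130.90
Medical insurance premium: $82.03
(Employer's $576.47 toward employee stock purchase plan is not withheld from the employee.)
Total deductions = $122.37 + $104.10 + $55.21 + $35.08 + $4.08 + $46.29 + $130.90 + $82.03 = $580.06
Net pay = $2039.42 − $580.06 = $1459.36

$1459.36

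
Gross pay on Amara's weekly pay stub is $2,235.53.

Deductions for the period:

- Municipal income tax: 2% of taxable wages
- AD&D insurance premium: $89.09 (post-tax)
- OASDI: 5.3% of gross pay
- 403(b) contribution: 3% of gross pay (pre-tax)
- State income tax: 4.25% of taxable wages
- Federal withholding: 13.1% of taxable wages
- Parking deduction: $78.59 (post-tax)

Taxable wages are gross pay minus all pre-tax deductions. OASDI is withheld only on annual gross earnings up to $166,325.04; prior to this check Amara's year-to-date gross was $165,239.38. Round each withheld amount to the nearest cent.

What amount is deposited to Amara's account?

403(b) contribution: $2,235.53 × 0.03 = $67.07
Taxable wages = $2,235.53 − $67.07 = $2,168.46
Federal withholding: $2,168.46 × 0.131 = $284.07
Municipal income tax: $2,168.46 × 0.02 = $43.37
State income tax: $2,168.46 × 0.0425 = $92.16
OASDI: only $166,325.04 − $165,239.38 = $1,085.66 of this check is subject → $1,085.66 × 0.053 = $57.54
AD&D insurance premium: $89.09
Parking deduction: $78.59
Total deductions = $67.07 + $284.07 + $43.37 + $92.16 + $57.54 + $89.09 + $78.59 = $711.89
Net pay = $2,235.53 − $711.89 = $1,523.64

$1,523.64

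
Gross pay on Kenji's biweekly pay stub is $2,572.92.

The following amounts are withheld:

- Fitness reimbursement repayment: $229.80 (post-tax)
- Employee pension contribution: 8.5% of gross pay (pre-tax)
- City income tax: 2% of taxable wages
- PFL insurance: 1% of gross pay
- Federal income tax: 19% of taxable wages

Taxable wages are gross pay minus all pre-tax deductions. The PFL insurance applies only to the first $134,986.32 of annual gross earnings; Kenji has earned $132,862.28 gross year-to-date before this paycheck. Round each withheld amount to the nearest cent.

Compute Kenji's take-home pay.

$1,608.80

Employee pension contribution: $2,572.92 × 0.085 = $218.70
Taxable wages = $2,572.92 − $218.70 = $2,354.22
City income tax: $2,354.22 × 0.02 = $47.08
Federal income tax: $2,354.22 × 0.19 = $447.30
PFL insurance: only $134,986.32 − $132,862.28 = $2,124.04 of this check is subject → $2,124.04 × 0.01 = $21.24
Fitness reimbursement repayment: $229.80
Total deductions = $218.70 + $47.08 + $447.30 + $21.24 + $229.80 = $964.12
Net pay = $2,572.92 − $964.12 = $1,608.80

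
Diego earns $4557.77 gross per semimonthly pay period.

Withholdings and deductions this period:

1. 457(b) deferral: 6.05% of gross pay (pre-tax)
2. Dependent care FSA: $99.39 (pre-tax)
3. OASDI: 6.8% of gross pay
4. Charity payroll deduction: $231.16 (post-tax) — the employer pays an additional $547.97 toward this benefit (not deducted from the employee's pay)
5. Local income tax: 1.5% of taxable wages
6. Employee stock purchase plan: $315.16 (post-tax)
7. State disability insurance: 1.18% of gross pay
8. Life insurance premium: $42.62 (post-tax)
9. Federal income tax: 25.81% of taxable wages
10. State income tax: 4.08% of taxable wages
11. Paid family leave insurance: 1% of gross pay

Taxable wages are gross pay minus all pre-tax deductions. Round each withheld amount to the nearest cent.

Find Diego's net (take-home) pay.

Dependent care FSA: $99.39
457(b) deferral: $4557.77 × 0.0605 = $275.75
Pre-tax total = $99.39 + $275.75 = $375.14
Taxable wages = $4557.77 − $375.14 = $4182.63
Federal income tax: $4182.63 × 0.2581 = $1079.54
Local income tax: $4182.63 × 0.015 = $62.74
State income tax: $4182.63 × 0.0408 = $170.65
OASDI: $4557.77 × 0.068 = $309.93
State disability insurance: $4557.77 × 0.0118 = $53.78
Paid family leave insurance: $4557.77 × 0.01 = $45.58
Charity payroll deduction: $231.16
Employee stock purchase plan: $315.16
Life insurance premium: $42.62
(Employer's $547.97 toward charity payroll deduction is not withheld from the employee.)
Total deductions = $99.39 + $275.75 + $1079.54 + $62.74 + $170.65 + $309.93 + $53.78 + $45.58 + $231.16 + $315.16 + $42.62 = $2686.30
Net pay = $4557.77 − $2686.30 = $1871.47

$1871.47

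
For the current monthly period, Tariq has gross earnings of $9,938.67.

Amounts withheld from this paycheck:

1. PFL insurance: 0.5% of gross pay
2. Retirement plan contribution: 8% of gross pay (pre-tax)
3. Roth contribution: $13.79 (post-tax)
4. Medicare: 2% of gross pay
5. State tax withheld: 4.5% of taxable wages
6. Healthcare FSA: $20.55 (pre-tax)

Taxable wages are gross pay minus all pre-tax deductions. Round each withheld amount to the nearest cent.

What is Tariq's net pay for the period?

Healthcare FSA: $20.55
Retirement plan contribution: $9,938.67 × 0.08 = $795.09
Pre-tax total = $20.55 + $795.09 = $815.64
Taxable wages = $9,938.67 − $815.64 = $9,123.03
State tax withheld: $9,123.03 × 0.045 = $410.54
PFL insurance: $9,938.67 × 0.005 = $49.69
Medicare: $9,938.67 × 0.02 = $198.77
Roth contribution: $13.79
Total deductions = $20.55 + $795.09 + $410.54 + $49.69 + $198.77 + $13.79 = $1,488.43
Net pay = $9,938.67 − $1,488.43 = $8,450.24

$8,450.24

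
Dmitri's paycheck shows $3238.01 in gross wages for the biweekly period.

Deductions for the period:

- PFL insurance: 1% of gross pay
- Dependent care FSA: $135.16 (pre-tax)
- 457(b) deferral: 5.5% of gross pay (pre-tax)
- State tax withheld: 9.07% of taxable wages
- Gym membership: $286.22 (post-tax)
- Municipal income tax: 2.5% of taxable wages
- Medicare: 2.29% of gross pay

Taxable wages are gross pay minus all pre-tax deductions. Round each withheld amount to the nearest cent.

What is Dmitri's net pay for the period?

$2193.61

Dependent care FSA: $135.16
457(b) deferral: $3238.01 × 0.055 = $178.09
Pre-tax total = $135.16 + $178.09 = $313.25
Taxable wages = $3238.01 − $313.25 = $2924.76
Municipal income tax: $2924.76 × 0.025 = $73.12
State tax withheld: $2924.76 × 0.0907 = $265.28
PFL insurance: $3238.01 × 0.01 = $32.38
Medicare: $3238.01 × 0.0229 = $74.15
Gym membership: $286.22
Total deductions = $135.16 + $178.09 + $73.12 + $265.28 + $32.38 + $74.15 + $286.22 = $1044.40
Net pay = $3238.01 − $1044.40 = $2193.61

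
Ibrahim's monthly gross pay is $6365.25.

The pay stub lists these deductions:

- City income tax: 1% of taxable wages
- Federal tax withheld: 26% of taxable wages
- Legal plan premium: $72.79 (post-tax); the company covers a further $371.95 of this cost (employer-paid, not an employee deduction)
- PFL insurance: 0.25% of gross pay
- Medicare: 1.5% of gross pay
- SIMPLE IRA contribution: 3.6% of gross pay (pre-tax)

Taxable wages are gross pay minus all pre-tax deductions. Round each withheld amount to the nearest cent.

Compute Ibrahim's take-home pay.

$4295.17

SIMPLE IRA contribution: $6365.25 × 0.036 = $229.15
Taxable wages = $6365.25 − $229.15 = $6136.10
Federal tax withheld: $6136.10 × 0.26 = $1595.39
City income tax: $6136.10 × 0.01 = $61.36
Medicare: $6365.25 × 0.015 = $95.48
PFL insurance: $6365.25 × 0.0025 = $15.91
Legal plan premium: $72.79
(Employer's $371.95 toward legal plan premium is not withheld from the employee.)
Total deductions = $229.15 + $1595.39 + $61.36 + $95.48 + $15.91 + $72.79 = $2070.08
Net pay = $6365.25 − $2070.08 = $4295.17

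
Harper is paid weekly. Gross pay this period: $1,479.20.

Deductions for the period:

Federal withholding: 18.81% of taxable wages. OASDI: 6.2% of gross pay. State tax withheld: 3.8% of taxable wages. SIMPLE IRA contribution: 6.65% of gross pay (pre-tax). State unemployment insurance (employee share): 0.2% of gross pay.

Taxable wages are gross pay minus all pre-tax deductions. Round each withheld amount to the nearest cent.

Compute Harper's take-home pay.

$973.96

SIMPLE IRA contribution: $1,479.20 × 0.0665 = $98.37
Taxable wages = $1,479.20 − $98.37 = $1,380.83
Federal withholding: $1,380.83 × 0.1881 = $259.73
State tax withheld: $1,380.83 × 0.038 = $52.47
OASDI: $1,479.20 × 0.062 = $91.71
State unemployment insurance (employee share): $1,479.20 × 0.002 = $2.96
Total deductions = $98.37 + $259.73 + $52.47 + $91.71 + $2.96 = $505.24
Net pay = $1,479.20 − $505.24 = $973.96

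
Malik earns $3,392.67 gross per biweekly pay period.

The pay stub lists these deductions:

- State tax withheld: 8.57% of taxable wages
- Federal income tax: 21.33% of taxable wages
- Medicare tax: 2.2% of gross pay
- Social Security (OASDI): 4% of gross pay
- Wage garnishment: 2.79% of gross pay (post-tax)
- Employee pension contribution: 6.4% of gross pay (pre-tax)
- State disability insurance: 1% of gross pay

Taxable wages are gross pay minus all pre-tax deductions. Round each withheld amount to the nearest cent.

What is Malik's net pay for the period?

$1,887.12

Employee pension contribution: $3,392.67 × 0.064 = $217.13
Taxable wages = $3,392.67 − $217.13 = $3,175.54
Federal income tax: $3,175.54 × 0.2133 = $677.34
State tax withheld: $3,175.54 × 0.0857 = $272.14
Social Security (OASDI): $3,392.67 × 0.04 = $135.71
State disability insurance: $3,392.67 × 0.01 = $33.93
Medicare tax: $3,392.67 × 0.022 = $74.64
Wage garnishment: $3,392.67 × 0.0279 = $94.66
Total deductions = $217.13 + $677.34 + $272.14 + $135.71 + $33.93 + $74.64 + $94.66 = $1,505.55
Net pay = $3,392.67 − $1,505.55 = $1,887.12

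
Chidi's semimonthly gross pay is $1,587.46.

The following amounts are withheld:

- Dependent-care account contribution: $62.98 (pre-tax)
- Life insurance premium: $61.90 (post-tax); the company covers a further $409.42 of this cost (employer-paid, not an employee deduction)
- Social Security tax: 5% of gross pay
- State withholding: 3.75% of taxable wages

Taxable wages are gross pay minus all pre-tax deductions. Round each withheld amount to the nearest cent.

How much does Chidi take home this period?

$1,326.04

Dependent-care account contribution: $62.98
Taxable wages = $1,587.46 − $62.98 = $1,524.48
State withholding: $1,524.48 × 0.0375 = $57.17
Social Security tax: $1,587.46 × 0.05 = $79.37
Life insurance premium: $61.90
(Employer's $409.42 toward life insurance premium is not withheld from the employee.)
Total deductions = $62.98 + $57.17 + $79.37 + $61.90 = $261.42
Net pay = $1,587.46 − $261.42 = $1,326.04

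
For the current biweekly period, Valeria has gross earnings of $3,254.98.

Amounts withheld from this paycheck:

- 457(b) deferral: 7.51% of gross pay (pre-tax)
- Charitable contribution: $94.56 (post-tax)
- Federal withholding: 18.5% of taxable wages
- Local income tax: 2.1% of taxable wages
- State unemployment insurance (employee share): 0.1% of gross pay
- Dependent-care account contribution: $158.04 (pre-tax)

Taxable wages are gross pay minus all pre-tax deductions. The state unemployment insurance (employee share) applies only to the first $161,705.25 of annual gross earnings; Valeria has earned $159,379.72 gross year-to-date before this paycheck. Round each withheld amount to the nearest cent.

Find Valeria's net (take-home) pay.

$2,167.99

Dependent-care account contribution: $158.04
457(b) deferral: $3,254.98 × 0.0751 = $244.45
Pre-tax total = $158.04 + $244.45 = $402.49
Taxable wages = $3,254.98 − $402.49 = $2,852.49
Federal withholding: $2,852.49 × 0.185 = $527.71
Local income tax: $2,852.49 × 0.021 = $59.90
State unemployment insurance (employee share): only $161,705.25 − $159,379.72 = $2,325.53 of this check is subject → $2,325.53 × 0.001 = $2.33
Charitable contribution: $94.56
Total deductions = $158.04 + $244.45 + $527.71 + $59.90 + $2.33 + $94.56 = $1,086.99
Net pay = $3,254.98 − $1,086.99 = $2,167.99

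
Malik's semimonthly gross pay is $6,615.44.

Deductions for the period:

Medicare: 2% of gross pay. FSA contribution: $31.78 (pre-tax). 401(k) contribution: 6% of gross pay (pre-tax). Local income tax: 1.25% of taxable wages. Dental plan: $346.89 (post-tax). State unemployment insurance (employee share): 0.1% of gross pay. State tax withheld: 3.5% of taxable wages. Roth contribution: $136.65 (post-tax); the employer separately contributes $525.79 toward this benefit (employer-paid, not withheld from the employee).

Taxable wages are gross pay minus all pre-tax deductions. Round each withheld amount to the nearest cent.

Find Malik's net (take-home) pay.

FSA contribution: $31.78
401(k) contribution: $6,615.44 × 0.06 = $396.93
Pre-tax total = $31.78 + $396.93 = $428.71
Taxable wages = $6,615.44 − $428.71 = $6,186.73
Local income tax: $6,186.73 × 0.0125 = $77.33
State tax withheld: $6,186.73 × 0.035 = $216.54
State unemployment insurance (employee share): $6,615.44 × 0.001 = $6.62
Medicare: $6,615.44 × 0.02 = $132.31
Roth contribution: $136.65
Dental plan: $346.89
(Employer's $525.79 toward Roth contribution is not withheld from the employee.)
Total deductions = $31.78 + $396.93 + $77.33 + $216.54 + $6.62 + $132.31 + $136.65 + $346.89 = $1,345.05
Net pay = $6,615.44 − $1,345.05 = $5,270.39

$5,270.39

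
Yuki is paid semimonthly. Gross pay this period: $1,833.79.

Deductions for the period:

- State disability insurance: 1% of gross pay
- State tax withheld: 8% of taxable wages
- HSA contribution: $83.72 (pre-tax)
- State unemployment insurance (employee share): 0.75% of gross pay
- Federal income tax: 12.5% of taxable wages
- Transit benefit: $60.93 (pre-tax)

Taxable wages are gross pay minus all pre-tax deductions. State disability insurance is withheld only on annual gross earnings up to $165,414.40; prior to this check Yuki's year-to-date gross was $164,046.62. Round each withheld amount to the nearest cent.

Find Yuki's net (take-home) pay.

Transit benefit: $60.93
HSA contribution: $83.72
Pre-tax total = $60.93 + $83.72 = $144.65
Taxable wages = $1,833.79 − $144.65 = $1,689.14
Federal income tax: $1,689.14 × 0.125 = $211.14
State tax withheld: $1,689.14 × 0.08 = $135.13
State disability insurance: only $165,414.40 − $164,046.62 = $1,367.78 of this check is subject → $1,367.78 × 0.01 = $13.68
State unemployment insurance (employee share): $1,833.79 × 0.0075 = $13.75
Total deductions = $60.93 + $83.72 + $211.14 + $135.13 + $13.68 + $13.75 = $518.35
Net pay = $1,833.79 − $518.35 = $1,315.44

$1,315.44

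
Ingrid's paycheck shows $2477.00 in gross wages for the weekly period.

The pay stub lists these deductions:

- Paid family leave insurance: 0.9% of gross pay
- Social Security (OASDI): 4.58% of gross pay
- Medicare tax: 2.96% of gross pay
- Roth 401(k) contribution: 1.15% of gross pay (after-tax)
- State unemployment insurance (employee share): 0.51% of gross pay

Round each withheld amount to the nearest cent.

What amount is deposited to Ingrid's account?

$2226.82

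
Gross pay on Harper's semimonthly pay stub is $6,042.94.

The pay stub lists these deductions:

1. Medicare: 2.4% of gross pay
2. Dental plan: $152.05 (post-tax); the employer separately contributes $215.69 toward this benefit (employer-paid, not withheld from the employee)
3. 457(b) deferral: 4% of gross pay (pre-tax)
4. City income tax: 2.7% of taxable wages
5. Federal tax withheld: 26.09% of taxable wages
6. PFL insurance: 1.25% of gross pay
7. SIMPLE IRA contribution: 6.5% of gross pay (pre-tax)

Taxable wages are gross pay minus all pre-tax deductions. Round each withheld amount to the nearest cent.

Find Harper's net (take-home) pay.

457(b) deferral: $6,042.94 × 0.04 = $241.72
SIMPLE IRA contribution: $6,042.94 × 0.065 = $392.79
Pre-tax total = $241.72 + $392.79 = $634.51
Taxable wages = $6,042.94 − $634.51 = $5,408.43
Federal tax withheld: $5,408.43 × 0.2609 = $1,411.06
City income tax: $5,408.43 × 0.027 = $146.03
PFL insurance: $6,042.94 × 0.0125 = $75.54
Medicare: $6,042.94 × 0.024 = $145.03
Dental plan: $152.05
(Employer's $215.69 toward dental plan is not withheld from the employee.)
Total deductions = $241.72 + $392.79 + $1,411.06 + $146.03 + $75.54 + $145.03 + $152.05 = $2,564.22
Net pay = $6,042.94 − $2,564.22 = $3,478.72

$3,478.72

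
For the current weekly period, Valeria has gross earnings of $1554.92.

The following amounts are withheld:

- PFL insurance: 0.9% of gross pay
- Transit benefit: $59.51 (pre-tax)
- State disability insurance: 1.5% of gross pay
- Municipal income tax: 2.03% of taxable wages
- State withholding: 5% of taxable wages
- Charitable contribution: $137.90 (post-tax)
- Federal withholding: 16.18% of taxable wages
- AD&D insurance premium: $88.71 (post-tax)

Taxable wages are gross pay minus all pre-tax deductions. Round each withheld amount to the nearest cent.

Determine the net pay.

Transit benefit: $59.51
Taxable wages = $1554.92 − $59.51 = $1495.41
Municipal income tax: $1495.41 × 0.0203 = $30.36
Federal withholding: $1495.41 × 0.1618 = $241.96
State withholding: $1495.41 × 0.05 = $74.77
PFL insurance: $1554.92 × 0.009 = $13.99
State disability insurance: $1554.92 × 0.015 = $23.32
Charitable contribution: $137.90
AD&D insurance premium: $88.71
Total deductions = $59.51 + $30.36 + $241.96 + $74.77 + $13.99 + $23.32 + $137.90 + $88.71 = $670.52
Net pay = $1554.92 − $670.52 = $884.40

$884.40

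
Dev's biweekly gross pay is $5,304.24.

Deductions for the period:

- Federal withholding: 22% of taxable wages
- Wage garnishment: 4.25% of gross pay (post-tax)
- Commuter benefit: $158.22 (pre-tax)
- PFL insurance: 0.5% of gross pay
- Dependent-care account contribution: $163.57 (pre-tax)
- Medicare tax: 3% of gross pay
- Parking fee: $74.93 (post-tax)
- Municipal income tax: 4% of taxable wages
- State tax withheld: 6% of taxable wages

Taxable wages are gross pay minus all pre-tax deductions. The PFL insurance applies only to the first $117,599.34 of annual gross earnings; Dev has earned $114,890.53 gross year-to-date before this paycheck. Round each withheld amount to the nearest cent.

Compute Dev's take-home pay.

$2,915.03

Commuter benefit: $158.22
Dependent-care account contribution: $163.57
Pre-tax total = $158.22 + $163.57 = $321.79
Taxable wages = $5,304.24 − $321.79 = $4,982.45
State tax withheld: $4,982.45 × 0.06 = $298.95
Federal withholding: $4,982.45 × 0.22 = $1,096.14
Municipal income tax: $4,982.45 × 0.04 = $199.30
PFL insurance: only $117,599.34 − $114,890.53 = $2,708.81 of this check is subject → $2,708.81 × 0.005 = $13.54
Medicare tax: $5,304.24 × 0.03 = $159.13
Wage garnishment: $5,304.24 × 0.0425 = $225.43
Parking fee: $74.93
Total deductions = $158.22 + $163.57 + $298.95 + $1,096.14 + $199.30 + $13.54 + $159.13 + $225.43 + $74.93 = $2,389.21
Net pay = $5,304.24 − $2,389.21 = $2,915.03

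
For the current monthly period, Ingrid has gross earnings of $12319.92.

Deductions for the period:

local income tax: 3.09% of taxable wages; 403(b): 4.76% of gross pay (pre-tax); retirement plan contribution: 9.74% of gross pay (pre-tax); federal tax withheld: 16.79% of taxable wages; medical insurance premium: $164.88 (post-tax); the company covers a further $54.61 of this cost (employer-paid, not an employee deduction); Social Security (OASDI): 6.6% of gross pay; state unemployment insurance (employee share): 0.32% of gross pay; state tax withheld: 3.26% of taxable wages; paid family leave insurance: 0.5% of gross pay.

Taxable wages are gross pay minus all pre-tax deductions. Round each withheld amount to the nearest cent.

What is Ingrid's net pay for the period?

$7017.06

403(b): $12319.92 × 0.0476 = $586.43
Retirement plan contribution: $12319.92 × 0.0974 = $1199.96
Pre-tax total = $586.43 + $1199.96 = $1786.39
Taxable wages = $12319.92 − $1786.39 = $10533.53
Federal tax withheld: $10533.53 × 0.1679 = $1768.58
State tax withheld: $10533.53 × 0.0326 = $343.39
Local income tax: $10533.53 × 0.0309 = $325.49
Social Security (OASDI): $12319.92 × 0.066 = $813.11
Paid family leave insurance: $12319.92 × 0.005 = $61.60
State unemployment insurance (employee share): $12319.92 × 0.0032 = $39.42
Medical insurance premium: $164.88
(Employer's $54.61 toward medical insurance premium is not withheld from the employee.)
Total deductions = $586.43 + $1199.96 + $1768.58 + $343.39 + $325.49 + $813.11 + $61.60 + $39.42 + $164.88 = $5302.86
Net pay = $12319.92 − $5302.86 = $7017.06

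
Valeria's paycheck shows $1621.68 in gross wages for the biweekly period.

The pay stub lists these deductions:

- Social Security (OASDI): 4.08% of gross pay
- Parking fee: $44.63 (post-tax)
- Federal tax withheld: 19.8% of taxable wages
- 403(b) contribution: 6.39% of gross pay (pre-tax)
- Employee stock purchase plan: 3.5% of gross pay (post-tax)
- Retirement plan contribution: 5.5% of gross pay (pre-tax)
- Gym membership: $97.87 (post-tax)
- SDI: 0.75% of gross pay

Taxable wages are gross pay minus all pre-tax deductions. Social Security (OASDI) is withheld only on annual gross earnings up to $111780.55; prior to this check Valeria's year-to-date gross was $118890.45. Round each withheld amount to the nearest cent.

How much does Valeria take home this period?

$934.53

Retirement plan contribution: $1621.68 × 0.055 = $89.19
403(b) contribution: $1621.68 × 0.0639 = $103.63
Pre-tax total = $89.19 + $103.63 = $192.82
Taxable wages = $1621.68 − $192.82 = $1428.86
Federal tax withheld: $1428.86 × 0.198 = $282.91
SDI: $1621.68 × 0.0075 = $12.16
Social Security (OASDI): annual cap $111780.55 already reached (YTD $118890.45), so $0.00
Parking fee: $44.63
Employee stock purchase plan: $1621.68 × 0.035 = $56.76
Gym membership: $97.87
Total deductions = $89.19 + $103.63 + $282.91 + $12.16 + $0.00 + $44.63 + $56.76 + $97.87 = $687.15
Net pay = $1621.68 − $687.15 = $934.53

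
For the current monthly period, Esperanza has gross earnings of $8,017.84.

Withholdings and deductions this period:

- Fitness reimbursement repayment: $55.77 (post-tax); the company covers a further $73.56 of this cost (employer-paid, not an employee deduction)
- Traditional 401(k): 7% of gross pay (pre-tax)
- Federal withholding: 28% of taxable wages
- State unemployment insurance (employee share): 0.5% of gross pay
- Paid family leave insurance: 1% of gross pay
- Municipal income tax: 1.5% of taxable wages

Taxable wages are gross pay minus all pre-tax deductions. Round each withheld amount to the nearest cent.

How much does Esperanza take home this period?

$5,080.85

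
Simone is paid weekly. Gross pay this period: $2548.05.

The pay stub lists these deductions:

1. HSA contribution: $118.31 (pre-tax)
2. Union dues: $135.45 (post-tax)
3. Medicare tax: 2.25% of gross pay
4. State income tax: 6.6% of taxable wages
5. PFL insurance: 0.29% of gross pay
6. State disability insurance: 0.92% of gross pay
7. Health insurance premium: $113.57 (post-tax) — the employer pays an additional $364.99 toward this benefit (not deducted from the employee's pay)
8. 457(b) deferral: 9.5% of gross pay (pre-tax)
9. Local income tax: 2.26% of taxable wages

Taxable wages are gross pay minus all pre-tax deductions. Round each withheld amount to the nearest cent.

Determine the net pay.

$1656.67

HSA contribution: $118.31
457(b) deferral: $2548.05 × 0.095 = $242.06
Pre-tax total = $118.31 + $242.06 = $360.37
Taxable wages = $2548.05 − $360.37 = $2187.68
Local income tax: $2187.68 × 0.0226 = $49.44
State income tax: $2187.68 × 0.066 = $144.39
PFL insurance: $2548.05 × 0.0029 = $7.39
Medicare tax: $2548.05 × 0.0225 = $57.33
State disability insurance: $2548.05 × 0.0092 = $23.44
Union dues: $135.45
Health insurance premium: $113.57
(Employer's $364.99 toward health insurance premium is not withheld from the employee.)
Total deductions = $118.31 + $242.06 + $49.44 + $144.39 + $7.39 + $57.33 + $23.44 + $135.45 + $113.57 = $891.38
Net pay = $2548.05 − $891.38 = $1656.67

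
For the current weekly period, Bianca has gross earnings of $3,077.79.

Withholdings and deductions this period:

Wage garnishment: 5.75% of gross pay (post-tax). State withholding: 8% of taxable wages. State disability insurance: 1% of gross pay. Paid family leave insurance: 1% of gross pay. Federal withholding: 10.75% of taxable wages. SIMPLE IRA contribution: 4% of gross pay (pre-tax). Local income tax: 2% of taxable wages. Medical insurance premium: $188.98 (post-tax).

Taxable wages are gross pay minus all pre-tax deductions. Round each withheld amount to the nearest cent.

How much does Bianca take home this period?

SIMPLE IRA contribution: $3,077.79 × 0.04 = $123.11
Taxable wages = $3,077.79 − $123.11 = $2,954.68
Local income tax: $2,954.68 × 0.02 = $59.09
Federal withholding: $2,954.68 × 0.1075 = $317.63
State withholding: $2,954.68 × 0.08 = $236.37
Paid family leave insurance: $3,077.79 × 0.01 = $30.78
State disability insurance: $3,077.79 × 0.01 = $30.78
Medical insurance premium: $188.98
Wage garnishment: $3,077.79 × 0.0575 = $176.97
Total deductions = $123.11 + $59.09 + $317.63 + $236.37 + $30.78 + $30.78 + $188.98 + $176.97 = $1,163.71
Net pay = $3,077.79 − $1,163.71 = $1,914.08

$1,914.08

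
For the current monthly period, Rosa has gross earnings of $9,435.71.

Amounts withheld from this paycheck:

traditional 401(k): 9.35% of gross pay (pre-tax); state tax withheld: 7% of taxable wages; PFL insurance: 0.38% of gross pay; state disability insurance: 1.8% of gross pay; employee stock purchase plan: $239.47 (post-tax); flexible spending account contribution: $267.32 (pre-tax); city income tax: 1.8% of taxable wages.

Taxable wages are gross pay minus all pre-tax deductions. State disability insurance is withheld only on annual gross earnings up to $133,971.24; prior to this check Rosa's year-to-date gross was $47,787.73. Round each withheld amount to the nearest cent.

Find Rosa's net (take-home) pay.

$7,111.80

Flexible spending account contribution: $267.32
Traditional 401(k): $9,435.71 × 0.0935 = $882.24
Pre-tax total = $267.32 + $882.24 = $1,149.56
Taxable wages = $9,435.71 − $1,149.56 = $8,286.15
City income tax: $8,286.15 × 0.018 = $149.15
State tax withheld: $8,286.15 × 0.07 = $580.03
PFL insurance: $9,435.71 × 0.0038 = $35.86
State disability insurance: cap not yet reached, full $9,435.71 is subject → $9,435.71 × 0.018 = $169.84
Employee stock purchase plan: $239.47
Total deductions = $267.32 + $882.24 + $149.15 + $580.03 + $35.86 + $169.84 + $239.47 = $2,323.91
Net pay = $9,435.71 − $2,323.91 = $7,111.80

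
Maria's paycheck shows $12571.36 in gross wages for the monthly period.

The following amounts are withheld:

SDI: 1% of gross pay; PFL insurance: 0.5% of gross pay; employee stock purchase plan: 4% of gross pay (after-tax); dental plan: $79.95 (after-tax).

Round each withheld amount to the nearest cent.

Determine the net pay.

SDI: $12571.36 × 0.01 = $125.71
PFL insurance: $12571.36 × 0.005 = $62.86
Employee stock purchase plan: $12571.36 × 0.04 = $502.85
Dental plan: $79.95
Total deductions = $125.71 + $62.86 + $502.85 + $79.95 = $771.37
Net pay = $12571.36 − $771.37 = $11799.99

$11799.99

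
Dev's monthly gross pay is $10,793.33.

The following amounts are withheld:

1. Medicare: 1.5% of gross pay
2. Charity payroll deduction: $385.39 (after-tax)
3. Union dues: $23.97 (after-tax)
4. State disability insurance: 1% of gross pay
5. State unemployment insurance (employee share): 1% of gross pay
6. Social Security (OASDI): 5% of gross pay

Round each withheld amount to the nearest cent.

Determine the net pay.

$9,466.54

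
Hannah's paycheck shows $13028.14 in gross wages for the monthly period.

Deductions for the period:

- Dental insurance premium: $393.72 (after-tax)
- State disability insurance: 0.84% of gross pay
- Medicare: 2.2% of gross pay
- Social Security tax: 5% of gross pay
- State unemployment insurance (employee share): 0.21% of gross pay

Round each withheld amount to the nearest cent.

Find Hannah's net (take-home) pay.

State disability insurance: $13028.14 × 0.0084 = $109.44
State unemployment insurance (employee share): $13028.14 × 0.0021 = $27.36
Medicare: $13028.14 × 0.022 = $286.62
Social Security tax: $13028.14 × 0.05 = $651.41
Dental insurance premium: $393.72
Total deductions = $109.44 + $27.36 + $286.62 + $651.41 + $393.72 = $1468.55
Net pay = $13028.14 − $1468.55 = $11559.59

$11559.59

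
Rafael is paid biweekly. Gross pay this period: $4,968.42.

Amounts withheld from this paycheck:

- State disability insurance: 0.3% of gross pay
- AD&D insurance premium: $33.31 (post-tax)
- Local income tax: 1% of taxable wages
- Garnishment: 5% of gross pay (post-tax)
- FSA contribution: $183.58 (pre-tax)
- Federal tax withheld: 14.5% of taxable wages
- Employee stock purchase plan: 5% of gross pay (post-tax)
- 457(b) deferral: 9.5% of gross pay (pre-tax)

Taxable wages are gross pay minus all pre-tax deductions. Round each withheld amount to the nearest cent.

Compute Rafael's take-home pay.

457(b) deferral: $4,968.42 × 0.095 = $472.00
FSA contribution: $183.58
Pre-tax total = $472.00 + $183.58 = $655.58
Taxable wages = $4,968.42 − $655.58 = $4,312.84
Federal tax withheld: $4,312.84 × 0.145 = $625.36
Local income tax: $4,312.84 × 0.01 = $43.13
State disability insurance: $4,968.42 × 0.003 = $14.91
Garnishment: $4,968.42 × 0.05 = $248.42
Employee stock purchase plan: $4,968.42 × 0.05 = $248.42
AD&D insurance premium: $33.31
Total deductions = $472.00 + $183.58 + $625.36 + $43.13 + $14.91 + $248.42 + $248.42 + $33.31 = $1,869.13
Net pay = $4,968.42 − $1,869.13 = $3,099.29

$3,099.29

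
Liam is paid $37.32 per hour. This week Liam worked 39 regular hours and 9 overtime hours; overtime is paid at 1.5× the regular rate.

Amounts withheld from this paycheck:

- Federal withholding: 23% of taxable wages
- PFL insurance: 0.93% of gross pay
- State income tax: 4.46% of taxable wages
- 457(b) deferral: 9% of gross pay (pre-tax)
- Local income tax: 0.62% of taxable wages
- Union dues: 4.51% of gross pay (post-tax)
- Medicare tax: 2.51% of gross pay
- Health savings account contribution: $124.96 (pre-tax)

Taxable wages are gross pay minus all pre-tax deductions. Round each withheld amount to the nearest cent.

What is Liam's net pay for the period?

$1,036.67

Regular pay: 39 × $37.32 = $1,455.48
Overtime pay: 9 × $37.32 × 1.5 = $503.82
Gross pay = $1,455.48 + $503.82 = $1,959.30
457(b) deferral: $1,959.30 × 0.09 = $176.34
Health savings account contribution: $124.96
Pre-tax total = $176.34 + $124.96 = $301.30
Taxable wages = $1,959.30 − $301.30 = $1,658.00
State income tax: $1,658.00 × 0.0446 = $73.95
Federal withholding: $1,658.00 × 0.23 = $381.34
Local income tax: $1,658.00 × 0.0062 = $10.28
PFL insurance: $1,959.30 × 0.0093 = $18.22
Medicare tax: $1,959.30 × 0.0251 = $49.18
Union dues: $1,959.30 × 0.0451 = $88.36
Total deductions = $176.34 + $124.96 + $73.95 + $381.34 + $10.28 + $18.22 + $49.18 + $88.36 = $922.63
Net pay = $1,959.30 − $922.63 = $1,036.67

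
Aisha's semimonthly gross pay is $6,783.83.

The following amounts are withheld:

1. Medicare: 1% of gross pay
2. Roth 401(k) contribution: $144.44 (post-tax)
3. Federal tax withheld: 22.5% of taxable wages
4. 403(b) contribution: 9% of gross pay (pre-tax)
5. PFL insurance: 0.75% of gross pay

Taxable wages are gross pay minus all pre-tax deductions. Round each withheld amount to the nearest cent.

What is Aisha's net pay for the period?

$4,521.14

403(b) contribution: $6,783.83 × 0.09 = $610.54
Taxable wages = $6,783.83 − $610.54 = $6,173.29
Federal tax withheld: $6,173.29 × 0.225 = $1,388.99
Medicare: $6,783.83 × 0.01 = $67.84
PFL insurance: $6,783.83 × 0.0075 = $50.88
Roth 401(k) contribution: $144.44
Total deductions = $610.54 + $1,388.99 + $67.84 + $50.88 + $144.44 = $2,262.69
Net pay = $6,783.83 − $2,262.69 = $4,521.14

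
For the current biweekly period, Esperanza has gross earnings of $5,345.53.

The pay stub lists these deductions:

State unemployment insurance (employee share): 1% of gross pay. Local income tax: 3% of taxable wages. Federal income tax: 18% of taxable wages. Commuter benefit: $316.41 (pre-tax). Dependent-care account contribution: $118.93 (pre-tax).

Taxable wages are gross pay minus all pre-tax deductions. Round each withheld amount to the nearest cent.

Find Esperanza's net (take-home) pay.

Commuter benefit: $316.41
Dependent-care account contribution: $118.93
Pre-tax total = $316.41 + $118.93 = $435.34
Taxable wages = $5,345.53 − $435.34 = $4,910.19
Local income tax: $4,910.19 × 0.03 = $147.31
Federal income tax: $4,910.19 × 0.18 = $883.83
State unemployment insurance (employee share): $5,345.53 × 0.01 = $53.46
Total deductions = $316.41 + $118.93 + $147.31 + $883.83 + $53.46 = $1,519.94
Net pay = $5,345.53 − $1,519.94 = $3,825.59

$3,825.59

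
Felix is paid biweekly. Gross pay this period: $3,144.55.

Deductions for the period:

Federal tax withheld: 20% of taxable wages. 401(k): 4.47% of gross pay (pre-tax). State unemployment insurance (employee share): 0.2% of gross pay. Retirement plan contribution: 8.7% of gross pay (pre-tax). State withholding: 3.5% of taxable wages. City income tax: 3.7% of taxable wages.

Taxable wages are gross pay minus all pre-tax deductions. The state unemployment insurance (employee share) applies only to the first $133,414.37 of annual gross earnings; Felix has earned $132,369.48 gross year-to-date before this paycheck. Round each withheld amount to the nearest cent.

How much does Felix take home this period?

$1,985.65

401(k): $3,144.55 × 0.0447 = $140.56
Retirement plan contribution: $3,144.55 × 0.087 = $273.58
Pre-tax total = $140.56 + $273.58 = $414.14
Taxable wages = $3,144.55 − $414.14 = $2,730.41
State withholding: $2,730.41 × 0.035 = $95.56
City income tax: $2,730.41 × 0.037 = $101.03
Federal tax withheld: $2,730.41 × 0.2 = $546.08
State unemployment insurance (employee share): only $133,414.37 − $132,369.48 = $1,044.89 of this check is subject → $1,044.89 × 0.002 = $2.09
Total deductions = $140.56 + $273.58 + $95.56 + $101.03 + $546.08 + $2.09 = $1,158.90
Net pay = $3,144.55 − $1,158.90 = $1,985.65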